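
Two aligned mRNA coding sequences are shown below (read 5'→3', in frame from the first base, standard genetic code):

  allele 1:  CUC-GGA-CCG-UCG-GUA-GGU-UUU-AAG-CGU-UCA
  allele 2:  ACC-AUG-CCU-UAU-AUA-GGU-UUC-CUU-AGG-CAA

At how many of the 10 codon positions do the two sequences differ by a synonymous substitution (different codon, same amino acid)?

3

Codon 1: CUC Leu / ACC Thr — nonsynonymous.
Codon 2: GGA Gly / AUG Met — nonsynonymous.
Codon 3: CCG Pro / CCU Pro — synonymous.
Codon 4: UCG Ser / UAU Tyr — nonsynonymous.
Codon 5: GUA Val / AUA Ile — nonsynonymous.
Codon 6: GGU Gly / GGU Gly — identical.
Codon 7: UUU Phe / UUC Phe — synonymous.
Codon 8: AAG Lys / CUU Leu — nonsynonymous.
Codon 9: CGU Arg / AGG Arg — synonymous.
Codon 10: UCA Ser / CAA Gln — nonsynonymous.
Synonymous differences: 3.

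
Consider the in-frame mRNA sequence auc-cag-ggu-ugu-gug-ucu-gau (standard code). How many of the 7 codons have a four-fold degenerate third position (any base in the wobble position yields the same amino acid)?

3

Codon 1 AUC (Ile): third position 3-fold.
Codon 2 CAG (Gln): third position 2-fold.
Codon 3 GGU (Gly): third position 4-fold.
Codon 4 UGU (Cys): third position 2-fold.
Codon 5 GUG (Val): third position 4-fold.
Codon 6 UCU (Ser): third position 4-fold.
Codon 7 GAU (Asp): third position 2-fold.
Four-fold degenerate third positions: 3.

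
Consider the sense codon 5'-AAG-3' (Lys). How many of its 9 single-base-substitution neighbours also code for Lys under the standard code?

1

Position 1: none → 0 synonymous.
Position 2: none → 0 synonymous.
Position 3: AAA → 1 synonymous.
Total: 0 + 0 + 1 = 1.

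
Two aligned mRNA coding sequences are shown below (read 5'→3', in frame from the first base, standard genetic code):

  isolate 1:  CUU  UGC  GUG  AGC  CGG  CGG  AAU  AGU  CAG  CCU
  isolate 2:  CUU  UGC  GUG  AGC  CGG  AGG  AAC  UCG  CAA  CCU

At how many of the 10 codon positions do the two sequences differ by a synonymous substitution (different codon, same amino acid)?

Codon 1: CUU Leu / CUU Leu — identical.
Codon 2: UGC Cys / UGC Cys — identical.
Codon 3: GUG Val / GUG Val — identical.
Codon 4: AGC Ser / AGC Ser — identical.
Codon 5: CGG Arg / CGG Arg — identical.
Codon 6: CGG Arg / AGG Arg — synonymous.
Codon 7: AAU Asn / AAC Asn — synonymous.
Codon 8: AGU Ser / UCG Ser — synonymous.
Codon 9: CAG Gln / CAA Gln — synonymous.
Codon 10: CCU Pro / CCU Pro — identical.
Synonymous differences: 4.

4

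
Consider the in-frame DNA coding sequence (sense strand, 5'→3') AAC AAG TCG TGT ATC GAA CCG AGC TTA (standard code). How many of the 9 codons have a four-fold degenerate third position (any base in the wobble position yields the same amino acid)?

Codon 1 AAC (Asn): third position 2-fold.
Codon 2 AAG (Lys): third position 2-fold.
Codon 3 TCG (Ser): third position 4-fold.
Codon 4 TGT (Cys): third position 2-fold.
Codon 5 ATC (Ile): third position 3-fold.
Codon 6 GAA (Glu): third position 2-fold.
Codon 7 CCG (Pro): third position 4-fold.
Codon 8 AGC (Ser): third position 2-fold.
Codon 9 TTA (Leu): third position 2-fold.
Four-fold degenerate third positions: 2.

2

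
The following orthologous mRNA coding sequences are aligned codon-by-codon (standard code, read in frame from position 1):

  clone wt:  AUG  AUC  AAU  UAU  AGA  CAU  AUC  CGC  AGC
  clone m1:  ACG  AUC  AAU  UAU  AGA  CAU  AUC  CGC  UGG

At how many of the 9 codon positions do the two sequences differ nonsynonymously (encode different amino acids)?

Codon 1: AUG Met / ACG Thr — nonsynonymous.
Codon 2: AUC Ile / AUC Ile — identical.
Codon 3: AAU Asn / AAU Asn — identical.
Codon 4: UAU Tyr / UAU Tyr — identical.
Codon 5: AGA Arg / AGA Arg — identical.
Codon 6: CAU His / CAU His — identical.
Codon 7: AUC Ile / AUC Ile — identical.
Codon 8: CGC Arg / CGC Arg — identical.
Codon 9: AGC Ser / UGG Trp — nonsynonymous.
Nonsynonymous differences: 2.

2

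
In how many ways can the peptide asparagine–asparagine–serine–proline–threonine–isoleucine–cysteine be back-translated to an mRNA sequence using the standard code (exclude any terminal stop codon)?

Asn: 2 codons.
Asn: 2 codons.
Ser: 6 codons.
Pro: 4 codons.
Thr: 4 codons.
Ile: 3 codons.
Cys: 2 codons.
2 × 2 × 6 × 4 × 4 × 3 × 2 = 2304.

2304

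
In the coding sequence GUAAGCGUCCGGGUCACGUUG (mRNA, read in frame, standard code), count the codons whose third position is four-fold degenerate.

Codon 1 GUA (Val): third position 4-fold.
Codon 2 AGC (Ser): third position 2-fold.
Codon 3 GUC (Val): third position 4-fold.
Codon 4 CGG (Arg): third position 4-fold.
Codon 5 GUC (Val): third position 4-fold.
Codon 6 ACG (Thr): third position 4-fold.
Codon 7 UUG (Leu): third position 2-fold.
Four-fold degenerate third positions: 5.

5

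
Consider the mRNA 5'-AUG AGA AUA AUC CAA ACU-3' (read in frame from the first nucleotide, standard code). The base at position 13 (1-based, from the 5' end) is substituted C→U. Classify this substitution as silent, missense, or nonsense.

Position 13 falls in codon 5: CAA → Gln.
After the substitution the codon is UAA → Stop.
The new codon is a stop codon, so this is a nonsense mutation.

nonsense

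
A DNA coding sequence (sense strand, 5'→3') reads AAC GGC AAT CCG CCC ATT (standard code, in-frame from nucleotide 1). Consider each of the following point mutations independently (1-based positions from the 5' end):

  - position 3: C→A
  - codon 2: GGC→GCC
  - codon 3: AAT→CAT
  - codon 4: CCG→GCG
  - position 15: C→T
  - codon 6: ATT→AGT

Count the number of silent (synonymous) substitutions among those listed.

1

Codon 1: AAC (Asn) → AAA (Lys) — missense.
Codon 2: GGC (Gly) → GCC (Ala) — missense.
Codon 3: AAT (Asn) → CAT (His) — missense.
Codon 4: CCG (Pro) → GCG (Ala) — missense.
Codon 5: CCC (Pro) → CCT (Pro) — synonymous.
Codon 6: ATT (Ile) → AGT (Ser) — missense.
Synonymous: 1 of 6.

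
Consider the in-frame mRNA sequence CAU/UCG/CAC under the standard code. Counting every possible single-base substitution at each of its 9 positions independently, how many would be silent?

5

Codon 1 (CAU, His): 1 synonymous substitution.
Codon 2 (UCG, Ser): 3 synonymous substitutions.
Codon 3 (CAC, His): 1 synonymous substitution.
Total: 1 + 3 + 1 = 5.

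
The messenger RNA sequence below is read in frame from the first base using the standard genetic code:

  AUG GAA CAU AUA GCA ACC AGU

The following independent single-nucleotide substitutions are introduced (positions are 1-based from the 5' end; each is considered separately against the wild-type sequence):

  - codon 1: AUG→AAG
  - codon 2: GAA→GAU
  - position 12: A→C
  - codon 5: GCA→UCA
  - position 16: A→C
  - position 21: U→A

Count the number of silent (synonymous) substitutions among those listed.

Codon 1: AUG (Met) → AAG (Lys) — missense.
Codon 2: GAA (Glu) → GAU (Asp) — missense.
Codon 4: AUA (Ile) → AUC (Ile) — synonymous.
Codon 5: GCA (Ala) → UCA (Ser) — missense.
Codon 6: ACC (Thr) → CCC (Pro) — missense.
Codon 7: AGU (Ser) → AGA (Arg) — missense.
Synonymous: 1 of 6.

1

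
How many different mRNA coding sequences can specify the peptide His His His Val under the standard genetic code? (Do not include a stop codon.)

His: 2 codons.
His: 2 codons.
His: 2 codons.
Val: 4 codons.
2 × 2 × 2 × 4 = 32.

32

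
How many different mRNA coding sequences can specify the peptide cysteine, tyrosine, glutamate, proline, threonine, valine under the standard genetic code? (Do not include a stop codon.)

512

Cys: 2 codons.
Tyr: 2 codons.
Glu: 2 codons.
Pro: 4 codons.
Thr: 4 codons.
Val: 4 codons.
2 × 2 × 2 × 4 × 4 × 4 = 512.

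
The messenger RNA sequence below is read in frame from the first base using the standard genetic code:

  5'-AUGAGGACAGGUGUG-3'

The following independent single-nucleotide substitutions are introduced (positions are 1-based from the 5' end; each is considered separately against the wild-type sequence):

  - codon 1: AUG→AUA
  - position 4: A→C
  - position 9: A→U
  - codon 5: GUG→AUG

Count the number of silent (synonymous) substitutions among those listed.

2

Codon 1: AUG (Met) → AUA (Ile) — missense.
Codon 2: AGG (Arg) → CGG (Arg) — synonymous.
Codon 3: ACA (Thr) → ACU (Thr) — synonymous.
Codon 5: GUG (Val) → AUG (Met) — missense.
Synonymous: 2 of 4.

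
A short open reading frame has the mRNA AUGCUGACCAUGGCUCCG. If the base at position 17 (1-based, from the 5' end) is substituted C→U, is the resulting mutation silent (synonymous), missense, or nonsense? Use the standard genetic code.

Position 17 falls in codon 6: CCG → Pro.
After the substitution the codon is CUG → Leu.
Pro ≠ Leu, so this is a missense mutation.

missense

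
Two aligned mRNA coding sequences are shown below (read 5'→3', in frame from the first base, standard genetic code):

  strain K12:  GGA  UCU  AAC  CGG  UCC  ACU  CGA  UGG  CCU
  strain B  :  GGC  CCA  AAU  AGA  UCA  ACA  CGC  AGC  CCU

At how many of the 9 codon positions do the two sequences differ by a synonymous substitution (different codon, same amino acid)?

Codon 1: GGA Gly / GGC Gly — synonymous.
Codon 2: UCU Ser / CCA Pro — nonsynonymous.
Codon 3: AAC Asn / AAU Asn — synonymous.
Codon 4: CGG Arg / AGA Arg — synonymous.
Codon 5: UCC Ser / UCA Ser — synonymous.
Codon 6: ACU Thr / ACA Thr — synonymous.
Codon 7: CGA Arg / CGC Arg — synonymous.
Codon 8: UGG Trp / AGC Ser — nonsynonymous.
Codon 9: CCU Pro / CCU Pro — identical.
Synonymous differences: 6.

6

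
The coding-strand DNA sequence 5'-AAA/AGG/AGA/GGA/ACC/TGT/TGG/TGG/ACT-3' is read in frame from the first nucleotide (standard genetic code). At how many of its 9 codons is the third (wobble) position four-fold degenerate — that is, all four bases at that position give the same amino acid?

3

Codon 1 AAA (Lys): third position 2-fold.
Codon 2 AGG (Arg): third position 2-fold.
Codon 3 AGA (Arg): third position 2-fold.
Codon 4 GGA (Gly): third position 4-fold.
Codon 5 ACC (Thr): third position 4-fold.
Codon 6 TGT (Cys): third position 2-fold.
Codon 7 TGG (Trp): third position 1-fold.
Codon 8 TGG (Trp): third position 1-fold.
Codon 9 ACT (Thr): third position 4-fold.
Four-fold degenerate third positions: 3.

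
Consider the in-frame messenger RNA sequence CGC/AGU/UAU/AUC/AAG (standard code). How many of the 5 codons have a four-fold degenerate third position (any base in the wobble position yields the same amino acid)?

1

Codon 1 CGC (Arg): third position 4-fold.
Codon 2 AGU (Ser): third position 2-fold.
Codon 3 UAU (Tyr): third position 2-fold.
Codon 4 AUC (Ile): third position 3-fold.
Codon 5 AAG (Lys): third position 2-fold.
Four-fold degenerate third positions: 1.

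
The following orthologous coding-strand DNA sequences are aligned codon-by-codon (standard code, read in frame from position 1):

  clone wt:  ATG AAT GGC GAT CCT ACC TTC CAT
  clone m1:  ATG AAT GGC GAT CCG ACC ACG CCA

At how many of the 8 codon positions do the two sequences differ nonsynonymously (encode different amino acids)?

Codon 1: ATG Met / ATG Met — identical.
Codon 2: AAT Asn / AAT Asn — identical.
Codon 3: GGC Gly / GGC Gly — identical.
Codon 4: GAT Asp / GAT Asp — identical.
Codon 5: CCT Pro / CCG Pro — synonymous.
Codon 6: ACC Thr / ACC Thr — identical.
Codon 7: TTC Phe / ACG Thr — nonsynonymous.
Codon 8: CAT His / CCA Pro — nonsynonymous.
Nonsynonymous differences: 2.

2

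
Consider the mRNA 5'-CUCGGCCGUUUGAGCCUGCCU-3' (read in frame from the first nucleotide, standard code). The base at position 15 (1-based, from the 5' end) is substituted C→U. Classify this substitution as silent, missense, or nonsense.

Position 15 falls in codon 5: AGC → Ser.
After the substitution the codon is AGU → Ser.
Both encode Ser, so the change is synonymous.

silent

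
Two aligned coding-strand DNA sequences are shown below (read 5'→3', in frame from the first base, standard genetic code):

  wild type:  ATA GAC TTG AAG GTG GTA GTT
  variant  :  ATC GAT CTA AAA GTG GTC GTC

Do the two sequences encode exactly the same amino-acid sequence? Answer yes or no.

Codon 1: ATA Ile / ATC Ile — synonymous.
Codon 2: GAC Asp / GAT Asp — synonymous.
Codon 3: TTG Leu / CTA Leu — synonymous.
Codon 4: AAG Lys / AAA Lys — synonymous.
Codon 5: GTG Val / GTG Val — identical.
Codon 6: GTA Val / GTC Val — synonymous.
Codon 7: GTT Val / GTC Val — synonymous.
Nonsynonymous differences: 0 → same protein.

yes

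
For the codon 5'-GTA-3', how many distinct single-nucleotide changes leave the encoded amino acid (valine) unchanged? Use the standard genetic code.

3

Position 1: none → 0 synonymous.
Position 2: none → 0 synonymous.
Position 3: GTT, GTC, GTG → 3 synonymous.
Total: 0 + 0 + 3 = 3.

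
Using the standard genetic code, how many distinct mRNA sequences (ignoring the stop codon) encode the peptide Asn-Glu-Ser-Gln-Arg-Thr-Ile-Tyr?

6912

Asn: 2 codons.
Glu: 2 codons.
Ser: 6 codons.
Gln: 2 codons.
Arg: 6 codons.
Thr: 4 codons.
Ile: 3 codons.
Tyr: 2 codons.
2 × 2 × 6 × 2 × 6 × 4 × 3 × 2 = 6912.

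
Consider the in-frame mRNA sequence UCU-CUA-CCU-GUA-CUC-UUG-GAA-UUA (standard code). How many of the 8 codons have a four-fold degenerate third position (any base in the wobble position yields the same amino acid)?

Codon 1 UCU (Ser): third position 4-fold.
Codon 2 CUA (Leu): third position 4-fold.
Codon 3 CCU (Pro): third position 4-fold.
Codon 4 GUA (Val): third position 4-fold.
Codon 5 CUC (Leu): third position 4-fold.
Codon 6 UUG (Leu): third position 2-fold.
Codon 7 GAA (Glu): third position 2-fold.
Codon 8 UUA (Leu): third position 2-fold.
Four-fold degenerate third positions: 5.

5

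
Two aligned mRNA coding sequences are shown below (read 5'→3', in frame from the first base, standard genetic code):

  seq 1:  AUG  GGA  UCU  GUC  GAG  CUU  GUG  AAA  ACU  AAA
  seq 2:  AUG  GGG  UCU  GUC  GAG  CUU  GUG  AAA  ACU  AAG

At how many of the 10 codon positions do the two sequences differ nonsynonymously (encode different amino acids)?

0

Codon 1: AUG Met / AUG Met — identical.
Codon 2: GGA Gly / GGG Gly — synonymous.
Codon 3: UCU Ser / UCU Ser — identical.
Codon 4: GUC Val / GUC Val — identical.
Codon 5: GAG Glu / GAG Glu — identical.
Codon 6: CUU Leu / CUU Leu — identical.
Codon 7: GUG Val / GUG Val — identical.
Codon 8: AAA Lys / AAA Lys — identical.
Codon 9: ACU Thr / ACU Thr — identical.
Codon 10: AAA Lys / AAG Lys — synonymous.
Nonsynonymous differences: 0.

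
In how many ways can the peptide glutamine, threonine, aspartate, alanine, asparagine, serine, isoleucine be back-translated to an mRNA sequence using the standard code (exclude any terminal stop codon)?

Gln: 2 codons.
Thr: 4 codons.
Asp: 2 codons.
Ala: 4 codons.
Asn: 2 codons.
Ser: 6 codons.
Ile: 3 codons.
2 × 4 × 2 × 4 × 2 × 6 × 3 = 2304.

2304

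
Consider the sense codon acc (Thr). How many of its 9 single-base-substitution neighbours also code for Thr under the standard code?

Position 1: none → 0 synonymous.
Position 2: none → 0 synonymous.
Position 3: ACU, ACA, ACG → 3 synonymous.
Total: 0 + 0 + 3 = 3.

3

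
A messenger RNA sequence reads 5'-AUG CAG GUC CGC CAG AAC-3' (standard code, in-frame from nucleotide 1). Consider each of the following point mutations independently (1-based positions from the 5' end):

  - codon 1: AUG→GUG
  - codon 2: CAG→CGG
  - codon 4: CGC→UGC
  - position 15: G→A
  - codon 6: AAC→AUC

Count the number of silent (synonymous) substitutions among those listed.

1

Codon 1: AUG (Met) → GUG (Val) — missense.
Codon 2: CAG (Gln) → CGG (Arg) — missense.
Codon 4: CGC (Arg) → UGC (Cys) — missense.
Codon 5: CAG (Gln) → CAA (Gln) — synonymous.
Codon 6: AAC (Asn) → AUC (Ile) — missense.
Synonymous: 1 of 5.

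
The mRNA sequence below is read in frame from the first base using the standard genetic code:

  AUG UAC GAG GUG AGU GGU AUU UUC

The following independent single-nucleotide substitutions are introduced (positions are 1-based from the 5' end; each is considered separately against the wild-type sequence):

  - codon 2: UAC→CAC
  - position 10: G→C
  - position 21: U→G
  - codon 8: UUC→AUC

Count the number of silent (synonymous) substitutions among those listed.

0

Codon 2: UAC (Tyr) → CAC (His) — missense.
Codon 4: GUG (Val) → CUG (Leu) — missense.
Codon 7: AUU (Ile) → AUG (Met) — missense.
Codon 8: UUC (Phe) → AUC (Ile) — missense.
Synonymous: 0 of 4.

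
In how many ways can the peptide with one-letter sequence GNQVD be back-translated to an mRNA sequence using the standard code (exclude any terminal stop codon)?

128

Gly: 4 codons.
Asn: 2 codons.
Gln: 2 codons.
Val: 4 codons.
Asp: 2 codons.
4 × 2 × 2 × 4 × 2 = 128.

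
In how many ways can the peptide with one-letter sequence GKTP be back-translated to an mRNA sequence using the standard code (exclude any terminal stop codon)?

Gly: 4 codons.
Lys: 2 codons.
Thr: 4 codons.
Pro: 4 codons.
4 × 2 × 4 × 4 = 128.

128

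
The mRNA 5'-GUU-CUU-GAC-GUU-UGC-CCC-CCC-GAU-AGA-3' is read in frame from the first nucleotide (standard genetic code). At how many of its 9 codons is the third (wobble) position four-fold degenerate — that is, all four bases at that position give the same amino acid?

5

Codon 1 GUU (Val): third position 4-fold.
Codon 2 CUU (Leu): third position 4-fold.
Codon 3 GAC (Asp): third position 2-fold.
Codon 4 GUU (Val): third position 4-fold.
Codon 5 UGC (Cys): third position 2-fold.
Codon 6 CCC (Pro): third position 4-fold.
Codon 7 CCC (Pro): third position 4-fold.
Codon 8 GAU (Asp): third position 2-fold.
Codon 9 AGA (Arg): third position 2-fold.
Four-fold degenerate third positions: 5.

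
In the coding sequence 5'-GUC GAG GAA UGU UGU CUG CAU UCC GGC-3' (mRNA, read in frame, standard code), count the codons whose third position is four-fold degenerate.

Codon 1 GUC (Val): third position 4-fold.
Codon 2 GAG (Glu): third position 2-fold.
Codon 3 GAA (Glu): third position 2-fold.
Codon 4 UGU (Cys): third position 2-fold.
Codon 5 UGU (Cys): third position 2-fold.
Codon 6 CUG (Leu): third position 4-fold.
Codon 7 CAU (His): third position 2-fold.
Codon 8 UCC (Ser): third position 4-fold.
Codon 9 GGC (Gly): third position 4-fold.
Four-fold degenerate third positions: 4.

4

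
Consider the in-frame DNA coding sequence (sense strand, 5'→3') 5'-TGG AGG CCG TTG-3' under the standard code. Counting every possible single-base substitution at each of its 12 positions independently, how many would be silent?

7

Codon 1 (TGG, Trp): 0 synonymous substitutions.
Codon 2 (AGG, Arg): 2 synonymous substitutions.
Codon 3 (CCG, Pro): 3 synonymous substitutions.
Codon 4 (TTG, Leu): 2 synonymous substitutions.
Total: 0 + 2 + 3 + 2 = 7.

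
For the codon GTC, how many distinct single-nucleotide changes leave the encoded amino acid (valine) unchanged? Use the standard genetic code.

3

Position 1: none → 0 synonymous.
Position 2: none → 0 synonymous.
Position 3: GTT, GTA, GTG → 3 synonymous.
Total: 0 + 0 + 3 = 3.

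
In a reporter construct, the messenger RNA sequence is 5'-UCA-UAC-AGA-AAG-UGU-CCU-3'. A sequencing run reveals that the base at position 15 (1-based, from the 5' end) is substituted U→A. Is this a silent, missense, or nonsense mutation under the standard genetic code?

Position 15 falls in codon 5: UGU → Cys.
After the substitution the codon is UGA → Stop.
The new codon is a stop codon, so this is a nonsense mutation.

nonsense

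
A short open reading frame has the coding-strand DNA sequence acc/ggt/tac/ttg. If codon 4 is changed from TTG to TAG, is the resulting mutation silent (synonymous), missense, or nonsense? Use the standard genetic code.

Position 11 falls in codon 4: TTG → Leu.
After the substitution the codon is TAG → Stop.
The new codon is a stop codon, so this is a nonsense mutation.

nonsense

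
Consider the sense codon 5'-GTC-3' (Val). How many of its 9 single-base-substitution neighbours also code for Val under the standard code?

Position 1: none → 0 synonymous.
Position 2: none → 0 synonymous.
Position 3: GTT, GTA, GTG → 3 synonymous.
Total: 0 + 0 + 3 = 3.

3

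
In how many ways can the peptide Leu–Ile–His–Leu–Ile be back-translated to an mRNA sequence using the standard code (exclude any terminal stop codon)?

648

Leu: 6 codons.
Ile: 3 codons.
His: 2 codons.
Leu: 6 codons.
Ile: 3 codons.
6 × 3 × 2 × 6 × 3 = 648.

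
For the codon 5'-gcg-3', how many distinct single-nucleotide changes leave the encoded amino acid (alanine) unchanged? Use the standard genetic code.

3

Position 1: none → 0 synonymous.
Position 2: none → 0 synonymous.
Position 3: GCU, GCC, GCA → 3 synonymous.
Total: 0 + 0 + 3 = 3.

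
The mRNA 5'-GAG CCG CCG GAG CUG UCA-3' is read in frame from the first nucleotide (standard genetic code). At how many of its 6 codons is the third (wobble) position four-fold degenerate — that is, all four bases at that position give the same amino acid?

4

Codon 1 GAG (Glu): third position 2-fold.
Codon 2 CCG (Pro): third position 4-fold.
Codon 3 CCG (Pro): third position 4-fold.
Codon 4 GAG (Glu): third position 2-fold.
Codon 5 CUG (Leu): third position 4-fold.
Codon 6 UCA (Ser): third position 4-fold.
Four-fold degenerate third positions: 4.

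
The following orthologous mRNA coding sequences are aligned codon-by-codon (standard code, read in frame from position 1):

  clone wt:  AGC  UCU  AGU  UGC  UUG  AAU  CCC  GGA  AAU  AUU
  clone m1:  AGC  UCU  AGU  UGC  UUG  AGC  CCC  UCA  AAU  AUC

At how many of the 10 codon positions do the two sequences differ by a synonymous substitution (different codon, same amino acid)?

Codon 1: AGC Ser / AGC Ser — identical.
Codon 2: UCU Ser / UCU Ser — identical.
Codon 3: AGU Ser / AGU Ser — identical.
Codon 4: UGC Cys / UGC Cys — identical.
Codon 5: UUG Leu / UUG Leu — identical.
Codon 6: AAU Asn / AGC Ser — nonsynonymous.
Codon 7: CCC Pro / CCC Pro — identical.
Codon 8: GGA Gly / UCA Ser — nonsynonymous.
Codon 9: AAU Asn / AAU Asn — identical.
Codon 10: AUU Ile / AUC Ile — synonymous.
Synonymous differences: 1.

1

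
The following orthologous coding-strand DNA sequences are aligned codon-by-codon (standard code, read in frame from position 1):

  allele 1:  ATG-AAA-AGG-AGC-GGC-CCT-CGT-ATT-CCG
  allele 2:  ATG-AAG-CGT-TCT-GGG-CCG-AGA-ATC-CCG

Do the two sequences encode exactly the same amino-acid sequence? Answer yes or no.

yes

Codon 1: ATG Met / ATG Met — identical.
Codon 2: AAA Lys / AAG Lys — synonymous.
Codon 3: AGG Arg / CGT Arg — synonymous.
Codon 4: AGC Ser / TCT Ser — synonymous.
Codon 5: GGC Gly / GGG Gly — synonymous.
Codon 6: CCT Pro / CCG Pro — synonymous.
Codon 7: CGT Arg / AGA Arg — synonymous.
Codon 8: ATT Ile / ATC Ile — synonymous.
Codon 9: CCG Pro / CCG Pro — identical.
Nonsynonymous differences: 0 → same protein.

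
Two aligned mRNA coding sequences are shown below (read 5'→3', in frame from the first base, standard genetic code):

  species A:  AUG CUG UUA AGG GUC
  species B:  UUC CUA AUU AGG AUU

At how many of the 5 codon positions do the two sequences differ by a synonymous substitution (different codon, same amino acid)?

1

Codon 1: AUG Met / UUC Phe — nonsynonymous.
Codon 2: CUG Leu / CUA Leu — synonymous.
Codon 3: UUA Leu / AUU Ile — nonsynonymous.
Codon 4: AGG Arg / AGG Arg — identical.
Codon 5: GUC Val / AUU Ile — nonsynonymous.
Synonymous differences: 1.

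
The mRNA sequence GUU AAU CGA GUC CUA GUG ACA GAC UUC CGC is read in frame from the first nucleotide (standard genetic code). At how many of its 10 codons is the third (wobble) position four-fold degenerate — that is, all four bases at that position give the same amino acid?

Codon 1 GUU (Val): third position 4-fold.
Codon 2 AAU (Asn): third position 2-fold.
Codon 3 CGA (Arg): third position 4-fold.
Codon 4 GUC (Val): third position 4-fold.
Codon 5 CUA (Leu): third position 4-fold.
Codon 6 GUG (Val): third position 4-fold.
Codon 7 ACA (Thr): third position 4-fold.
Codon 8 GAC (Asp): third position 2-fold.
Codon 9 UUC (Phe): third position 2-fold.
Codon 10 CGC (Arg): third position 4-fold.
Four-fold degenerate third positions: 7.

7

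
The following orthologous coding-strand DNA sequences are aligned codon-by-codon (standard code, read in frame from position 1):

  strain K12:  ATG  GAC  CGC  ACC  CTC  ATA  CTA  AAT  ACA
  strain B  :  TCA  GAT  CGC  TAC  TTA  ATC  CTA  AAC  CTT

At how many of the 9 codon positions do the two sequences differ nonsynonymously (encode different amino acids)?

3

Codon 1: ATG Met / TCA Ser — nonsynonymous.
Codon 2: GAC Asp / GAT Asp — synonymous.
Codon 3: CGC Arg / CGC Arg — identical.
Codon 4: ACC Thr / TAC Tyr — nonsynonymous.
Codon 5: CTC Leu / TTA Leu — synonymous.
Codon 6: ATA Ile / ATC Ile — synonymous.
Codon 7: CTA Leu / CTA Leu — identical.
Codon 8: AAT Asn / AAC Asn — synonymous.
Codon 9: ACA Thr / CTT Leu — nonsynonymous.
Nonsynonymous differences: 3.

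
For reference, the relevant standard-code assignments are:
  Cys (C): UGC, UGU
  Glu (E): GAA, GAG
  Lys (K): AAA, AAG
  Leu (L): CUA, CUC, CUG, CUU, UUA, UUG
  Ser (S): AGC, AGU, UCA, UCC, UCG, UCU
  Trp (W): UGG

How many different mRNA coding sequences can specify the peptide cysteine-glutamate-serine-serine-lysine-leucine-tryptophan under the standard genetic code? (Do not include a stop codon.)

1728

Cys: 2 codons.
Glu: 2 codons.
Ser: 6 codons.
Ser: 6 codons.
Lys: 2 codons.
Leu: 6 codons.
Trp: 1 codon.
2 × 2 × 6 × 6 × 2 × 6 × 1 = 1728.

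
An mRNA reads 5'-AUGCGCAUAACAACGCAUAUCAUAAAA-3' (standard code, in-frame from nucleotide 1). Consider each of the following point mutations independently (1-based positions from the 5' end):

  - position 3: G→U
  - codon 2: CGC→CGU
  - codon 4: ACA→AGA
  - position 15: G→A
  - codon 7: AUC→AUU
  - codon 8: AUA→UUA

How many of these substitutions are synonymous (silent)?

Codon 1: AUG (Met) → AUU (Ile) — missense.
Codon 2: CGC (Arg) → CGU (Arg) — synonymous.
Codon 4: ACA (Thr) → AGA (Arg) — missense.
Codon 5: ACG (Thr) → ACA (Thr) — synonymous.
Codon 7: AUC (Ile) → AUU (Ile) — synonymous.
Codon 8: AUA (Ile) → UUA (Leu) — missense.
Synonymous: 3 of 6.

3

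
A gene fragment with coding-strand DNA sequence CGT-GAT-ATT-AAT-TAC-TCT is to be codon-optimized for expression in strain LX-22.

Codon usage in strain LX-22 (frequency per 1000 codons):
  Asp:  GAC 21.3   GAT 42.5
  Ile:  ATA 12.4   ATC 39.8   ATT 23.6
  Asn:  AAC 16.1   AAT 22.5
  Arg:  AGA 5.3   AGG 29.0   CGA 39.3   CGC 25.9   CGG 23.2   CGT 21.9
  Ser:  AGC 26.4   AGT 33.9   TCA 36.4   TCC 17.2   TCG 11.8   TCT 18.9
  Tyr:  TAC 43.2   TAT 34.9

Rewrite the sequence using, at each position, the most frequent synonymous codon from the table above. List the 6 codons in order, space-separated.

CGA GAT ATC AAT TAC TCA

Codon 1 (Arg): best is CGA at 39.3.
Codon 2 (Asp): best is GAT at 42.5.
Codon 3 (Ile): best is ATC at 39.8.
Codon 4 (Asn): best is AAT at 22.5.
Codon 5 (Tyr): best is TAC at 43.2.
Codon 6 (Ser): best is TCA at 36.4.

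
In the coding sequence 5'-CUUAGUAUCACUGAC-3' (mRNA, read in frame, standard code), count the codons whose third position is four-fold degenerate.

2

Codon 1 CUU (Leu): third position 4-fold.
Codon 2 AGU (Ser): third position 2-fold.
Codon 3 AUC (Ile): third position 3-fold.
Codon 4 ACU (Thr): third position 4-fold.
Codon 5 GAC (Asp): third position 2-fold.
Four-fold degenerate third positions: 2.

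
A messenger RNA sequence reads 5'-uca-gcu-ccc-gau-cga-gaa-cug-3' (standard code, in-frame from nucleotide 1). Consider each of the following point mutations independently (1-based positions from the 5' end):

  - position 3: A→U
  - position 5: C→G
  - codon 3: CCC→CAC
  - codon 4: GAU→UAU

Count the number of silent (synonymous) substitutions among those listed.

1

Codon 1: UCA (Ser) → UCU (Ser) — synonymous.
Codon 2: GCU (Ala) → GGU (Gly) — missense.
Codon 3: CCC (Pro) → CAC (His) — missense.
Codon 4: GAU (Asp) → UAU (Tyr) — missense.
Synonymous: 1 of 4.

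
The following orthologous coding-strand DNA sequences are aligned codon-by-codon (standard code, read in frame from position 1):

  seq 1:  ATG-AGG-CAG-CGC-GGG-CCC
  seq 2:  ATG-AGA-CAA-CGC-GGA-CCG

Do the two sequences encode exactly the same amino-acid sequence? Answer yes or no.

yes

Codon 1: ATG Met / ATG Met — identical.
Codon 2: AGG Arg / AGA Arg — synonymous.
Codon 3: CAG Gln / CAA Gln — synonymous.
Codon 4: CGC Arg / CGC Arg — identical.
Codon 5: GGG Gly / GGA Gly — synonymous.
Codon 6: CCC Pro / CCG Pro — synonymous.
Nonsynonymous differences: 0 → same protein.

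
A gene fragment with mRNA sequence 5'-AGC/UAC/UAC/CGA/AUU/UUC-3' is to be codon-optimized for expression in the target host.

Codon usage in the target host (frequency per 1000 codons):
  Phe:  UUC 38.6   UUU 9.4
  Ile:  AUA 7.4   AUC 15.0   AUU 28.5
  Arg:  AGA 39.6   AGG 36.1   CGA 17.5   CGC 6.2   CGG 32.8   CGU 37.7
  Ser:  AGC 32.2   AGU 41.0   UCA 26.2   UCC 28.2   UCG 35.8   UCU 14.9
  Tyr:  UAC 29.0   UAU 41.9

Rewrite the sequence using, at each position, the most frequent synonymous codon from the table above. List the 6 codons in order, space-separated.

Codon 1 (Ser): best is AGU at 41.0.
Codon 2 (Tyr): best is UAU at 41.9.
Codon 3 (Tyr): best is UAU at 41.9.
Codon 4 (Arg): best is AGA at 39.6.
Codon 5 (Ile): best is AUU at 28.5.
Codon 6 (Phe): best is UUC at 38.6.

AGU UAU UAU AGA AUU UUC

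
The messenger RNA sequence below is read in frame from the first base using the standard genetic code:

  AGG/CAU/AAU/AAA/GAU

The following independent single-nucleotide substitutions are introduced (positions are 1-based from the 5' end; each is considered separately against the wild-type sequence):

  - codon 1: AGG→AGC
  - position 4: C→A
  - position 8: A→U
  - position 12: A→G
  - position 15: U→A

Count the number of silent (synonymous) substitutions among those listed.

1

Codon 1: AGG (Arg) → AGC (Ser) — missense.
Codon 2: CAU (His) → AAU (Asn) — missense.
Codon 3: AAU (Asn) → AUU (Ile) — missense.
Codon 4: AAA (Lys) → AAG (Lys) — synonymous.
Codon 5: GAU (Asp) → GAA (Glu) — missense.
Synonymous: 1 of 5.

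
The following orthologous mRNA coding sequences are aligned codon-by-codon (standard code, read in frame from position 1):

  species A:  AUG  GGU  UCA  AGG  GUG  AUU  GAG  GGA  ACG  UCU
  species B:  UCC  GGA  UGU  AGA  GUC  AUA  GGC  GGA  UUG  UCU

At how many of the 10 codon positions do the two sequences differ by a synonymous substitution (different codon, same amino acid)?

4

Codon 1: AUG Met / UCC Ser — nonsynonymous.
Codon 2: GGU Gly / GGA Gly — synonymous.
Codon 3: UCA Ser / UGU Cys — nonsynonymous.
Codon 4: AGG Arg / AGA Arg — synonymous.
Codon 5: GUG Val / GUC Val — synonymous.
Codon 6: AUU Ile / AUA Ile — synonymous.
Codon 7: GAG Glu / GGC Gly — nonsynonymous.
Codon 8: GGA Gly / GGA Gly — identical.
Codon 9: ACG Thr / UUG Leu — nonsynonymous.
Codon 10: UCU Ser / UCU Ser — identical.
Synonymous differences: 4.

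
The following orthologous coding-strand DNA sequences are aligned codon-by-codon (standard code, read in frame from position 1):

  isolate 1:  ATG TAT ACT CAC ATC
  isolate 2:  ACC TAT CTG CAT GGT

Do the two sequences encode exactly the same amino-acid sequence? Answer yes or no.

no

Codon 1: ATG Met / ACC Thr — nonsynonymous.
Codon 2: TAT Tyr / TAT Tyr — identical.
Codon 3: ACT Thr / CTG Leu — nonsynonymous.
Codon 4: CAC His / CAT His — synonymous.
Codon 5: ATC Ile / GGT Gly — nonsynonymous.
Nonsynonymous differences: 3 → different protein.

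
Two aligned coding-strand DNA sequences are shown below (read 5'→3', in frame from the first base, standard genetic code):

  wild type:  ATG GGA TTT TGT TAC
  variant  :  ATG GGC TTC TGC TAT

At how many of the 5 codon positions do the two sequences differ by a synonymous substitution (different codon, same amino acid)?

Codon 1: ATG Met / ATG Met — identical.
Codon 2: GGA Gly / GGC Gly — synonymous.
Codon 3: TTT Phe / TTC Phe — synonymous.
Codon 4: TGT Cys / TGC Cys — synonymous.
Codon 5: TAC Tyr / TAT Tyr — synonymous.
Synonymous differences: 4.

4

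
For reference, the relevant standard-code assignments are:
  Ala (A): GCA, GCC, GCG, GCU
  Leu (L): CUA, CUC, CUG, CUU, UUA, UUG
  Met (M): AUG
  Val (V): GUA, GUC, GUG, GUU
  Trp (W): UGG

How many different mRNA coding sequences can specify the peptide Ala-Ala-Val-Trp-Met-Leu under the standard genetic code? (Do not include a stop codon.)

384

Ala: 4 codons.
Ala: 4 codons.
Val: 4 codons.
Trp: 1 codon.
Met: 1 codon.
Leu: 6 codons.
4 × 4 × 4 × 1 × 1 × 6 = 384.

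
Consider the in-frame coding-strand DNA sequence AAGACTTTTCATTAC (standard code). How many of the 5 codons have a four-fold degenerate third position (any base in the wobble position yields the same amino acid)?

Codon 1 AAG (Lys): third position 2-fold.
Codon 2 ACT (Thr): third position 4-fold.
Codon 3 TTT (Phe): third position 2-fold.
Codon 4 CAT (His): third position 2-fold.
Codon 5 TAC (Tyr): third position 2-fold.
Four-fold degenerate third positions: 1.

1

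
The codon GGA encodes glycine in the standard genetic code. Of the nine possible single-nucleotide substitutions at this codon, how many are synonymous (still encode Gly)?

3

Position 1: none → 0 synonymous.
Position 2: none → 0 synonymous.
Position 3: GGU, GGC, GGG → 3 synonymous.
Total: 0 + 0 + 3 = 3.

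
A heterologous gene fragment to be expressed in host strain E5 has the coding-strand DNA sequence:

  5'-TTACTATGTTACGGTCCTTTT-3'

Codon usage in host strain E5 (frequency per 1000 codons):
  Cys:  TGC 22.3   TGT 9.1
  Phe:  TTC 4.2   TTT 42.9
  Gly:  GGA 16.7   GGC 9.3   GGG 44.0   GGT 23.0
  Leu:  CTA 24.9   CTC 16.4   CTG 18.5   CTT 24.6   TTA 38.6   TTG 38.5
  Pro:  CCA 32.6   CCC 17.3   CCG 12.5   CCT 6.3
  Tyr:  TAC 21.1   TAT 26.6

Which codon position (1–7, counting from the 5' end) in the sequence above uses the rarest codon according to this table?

Codon 1 TTA (Leu): 38.6 per 1000.
Codon 2 CTA (Leu): 24.9 per 1000.
Codon 3 TGT (Cys): 9.1 per 1000.
Codon 4 TAC (Tyr): 21.1 per 1000.
Codon 5 GGT (Gly): 23.0 per 1000.
Codon 6 CCT (Pro): 6.3 per 1000.
Codon 7 TTT (Phe): 42.9 per 1000.
Lowest frequency is 6.3 at codon 6.

6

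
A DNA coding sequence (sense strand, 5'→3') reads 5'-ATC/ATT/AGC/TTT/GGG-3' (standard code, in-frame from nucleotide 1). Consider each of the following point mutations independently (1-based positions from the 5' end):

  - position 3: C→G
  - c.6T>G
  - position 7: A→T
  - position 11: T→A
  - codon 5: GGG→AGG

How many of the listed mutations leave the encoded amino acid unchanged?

0

Codon 1: ATC (Ile) → ATG (Met) — missense.
Codon 2: ATT (Ile) → ATG (Met) — missense.
Codon 3: AGC (Ser) → TGC (Cys) — missense.
Codon 4: TTT (Phe) → TAT (Tyr) — missense.
Codon 5: GGG (Gly) → AGG (Arg) — missense.
Synonymous: 0 of 5.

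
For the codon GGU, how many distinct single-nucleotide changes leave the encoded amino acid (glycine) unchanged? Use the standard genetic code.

Position 1: none → 0 synonymous.
Position 2: none → 0 synonymous.
Position 3: GGC, GGA, GGG → 3 synonymous.
Total: 0 + 0 + 3 = 3.

3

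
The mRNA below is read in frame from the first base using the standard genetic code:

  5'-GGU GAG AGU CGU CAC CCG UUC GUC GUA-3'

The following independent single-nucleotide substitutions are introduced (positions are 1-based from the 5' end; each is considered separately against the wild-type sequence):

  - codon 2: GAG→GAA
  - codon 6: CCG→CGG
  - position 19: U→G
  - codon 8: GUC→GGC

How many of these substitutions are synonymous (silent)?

1

Codon 2: GAG (Glu) → GAA (Glu) — synonymous.
Codon 6: CCG (Pro) → CGG (Arg) — missense.
Codon 7: UUC (Phe) → GUC (Val) — missense.
Codon 8: GUC (Val) → GGC (Gly) — missense.
Synonymous: 1 of 4.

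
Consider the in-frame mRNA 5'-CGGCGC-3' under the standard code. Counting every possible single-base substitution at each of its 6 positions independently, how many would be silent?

Codon 1 (CGG, Arg): 4 synonymous substitutions.
Codon 2 (CGC, Arg): 3 synonymous substitutions.
Total: 4 + 3 = 7.

7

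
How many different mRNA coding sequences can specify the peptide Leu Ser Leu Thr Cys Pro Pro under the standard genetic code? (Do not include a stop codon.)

Leu: 6 codons.
Ser: 6 codons.
Leu: 6 codons.
Thr: 4 codons.
Cys: 2 codons.
Pro: 4 codons.
Pro: 4 codons.
6 × 6 × 6 × 4 × 2 × 4 × 4 = 27648.

27648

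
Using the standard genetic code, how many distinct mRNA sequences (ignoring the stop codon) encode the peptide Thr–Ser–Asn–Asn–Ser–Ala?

Thr: 4 codons.
Ser: 6 codons.
Asn: 2 codons.
Asn: 2 codons.
Ser: 6 codons.
Ala: 4 codons.
4 × 6 × 2 × 2 × 6 × 4 = 2304.

2304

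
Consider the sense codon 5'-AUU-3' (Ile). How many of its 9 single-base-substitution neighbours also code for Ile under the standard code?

Position 1: none → 0 synonymous.
Position 2: none → 0 synonymous.
Position 3: AUC, AUA → 2 synonymous.
Total: 0 + 0 + 2 = 2.

2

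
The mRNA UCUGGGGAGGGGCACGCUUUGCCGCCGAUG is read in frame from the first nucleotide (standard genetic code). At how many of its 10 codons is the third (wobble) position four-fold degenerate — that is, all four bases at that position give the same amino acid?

6

Codon 1 UCU (Ser): third position 4-fold.
Codon 2 GGG (Gly): third position 4-fold.
Codon 3 GAG (Glu): third position 2-fold.
Codon 4 GGG (Gly): third position 4-fold.
Codon 5 CAC (His): third position 2-fold.
Codon 6 GCU (Ala): third position 4-fold.
Codon 7 UUG (Leu): third position 2-fold.
Codon 8 CCG (Pro): third position 4-fold.
Codon 9 CCG (Pro): third position 4-fold.
Codon 10 AUG (Met): third position 1-fold.
Four-fold degenerate third positions: 6.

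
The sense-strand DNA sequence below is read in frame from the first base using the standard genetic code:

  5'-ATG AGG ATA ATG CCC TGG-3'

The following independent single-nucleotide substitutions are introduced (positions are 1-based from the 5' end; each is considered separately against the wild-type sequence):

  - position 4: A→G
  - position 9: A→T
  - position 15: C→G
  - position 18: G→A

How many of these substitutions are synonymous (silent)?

Codon 2: AGG (Arg) → GGG (Gly) — missense.
Codon 3: ATA (Ile) → ATT (Ile) — synonymous.
Codon 5: CCC (Pro) → CCG (Pro) — synonymous.
Codon 6: TGG (Trp) → TGA (Stop) — nonsense.
Synonymous: 2 of 4.

2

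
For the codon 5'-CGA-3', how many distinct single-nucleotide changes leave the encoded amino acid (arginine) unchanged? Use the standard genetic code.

Position 1: AGA → 1 synonymous.
Position 2: none → 0 synonymous.
Position 3: CGU, CGC, CGG → 3 synonymous.
Total: 1 + 0 + 3 = 4.

4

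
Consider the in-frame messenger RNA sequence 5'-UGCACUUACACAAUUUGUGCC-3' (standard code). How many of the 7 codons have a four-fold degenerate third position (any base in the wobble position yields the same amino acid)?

3

Codon 1 UGC (Cys): third position 2-fold.
Codon 2 ACU (Thr): third position 4-fold.
Codon 3 UAC (Tyr): third position 2-fold.
Codon 4 ACA (Thr): third position 4-fold.
Codon 5 AUU (Ile): third position 3-fold.
Codon 6 UGU (Cys): third position 2-fold.
Codon 7 GCC (Ala): third position 4-fold.
Four-fold degenerate third positions: 3.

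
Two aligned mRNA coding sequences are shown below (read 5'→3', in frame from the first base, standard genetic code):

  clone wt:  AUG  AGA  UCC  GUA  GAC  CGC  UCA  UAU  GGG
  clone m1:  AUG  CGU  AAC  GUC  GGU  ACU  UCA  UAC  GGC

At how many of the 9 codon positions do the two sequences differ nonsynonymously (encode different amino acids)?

Codon 1: AUG Met / AUG Met — identical.
Codon 2: AGA Arg / CGU Arg — synonymous.
Codon 3: UCC Ser / AAC Asn — nonsynonymous.
Codon 4: GUA Val / GUC Val — synonymous.
Codon 5: GAC Asp / GGU Gly — nonsynonymous.
Codon 6: CGC Arg / ACU Thr — nonsynonymous.
Codon 7: UCA Ser / UCA Ser — identical.
Codon 8: UAU Tyr / UAC Tyr — synonymous.
Codon 9: GGG Gly / GGC Gly — synonymous.
Nonsynonymous differences: 3.

3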